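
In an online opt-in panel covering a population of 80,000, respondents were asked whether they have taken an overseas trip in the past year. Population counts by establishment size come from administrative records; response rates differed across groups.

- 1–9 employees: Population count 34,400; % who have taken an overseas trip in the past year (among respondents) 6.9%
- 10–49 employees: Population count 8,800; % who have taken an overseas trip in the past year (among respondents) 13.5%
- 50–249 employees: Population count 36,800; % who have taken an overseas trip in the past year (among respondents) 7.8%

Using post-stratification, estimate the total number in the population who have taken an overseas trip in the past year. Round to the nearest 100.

Estimated count per cell = population count × respondent percentage:
  1–9 employees: 34,400 × 6.9% = 2373.6
  10–49 employees: 8,800 × 13.5% = 1188
  50–249 employees: 36,800 × 7.8% = 2870.4
Estimated total = 6432 → 6,400.

6,400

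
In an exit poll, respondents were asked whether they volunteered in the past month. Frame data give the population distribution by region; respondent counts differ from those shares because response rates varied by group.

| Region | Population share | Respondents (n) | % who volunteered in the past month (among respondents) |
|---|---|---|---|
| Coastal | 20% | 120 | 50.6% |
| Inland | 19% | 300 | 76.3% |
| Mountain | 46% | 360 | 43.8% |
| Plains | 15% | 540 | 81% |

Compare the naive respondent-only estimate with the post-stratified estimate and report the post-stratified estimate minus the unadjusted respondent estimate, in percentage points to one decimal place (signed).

Unadjusted (pooled respondent) estimate weights by respondent counts:
  (120/1320)×50.6 + (300/1320)×76.3 + (360/1320)×43.8 + (540/1320)×81 = 67.0227%
Reweighting by population region shares:
  0.2×50.6 + 0.19×76.3 + 0.46×43.8 + 0.15×81 = 56.915%
Difference = 56.915 − 67.0227 = -10.1077 pp.

-10.1 percentage points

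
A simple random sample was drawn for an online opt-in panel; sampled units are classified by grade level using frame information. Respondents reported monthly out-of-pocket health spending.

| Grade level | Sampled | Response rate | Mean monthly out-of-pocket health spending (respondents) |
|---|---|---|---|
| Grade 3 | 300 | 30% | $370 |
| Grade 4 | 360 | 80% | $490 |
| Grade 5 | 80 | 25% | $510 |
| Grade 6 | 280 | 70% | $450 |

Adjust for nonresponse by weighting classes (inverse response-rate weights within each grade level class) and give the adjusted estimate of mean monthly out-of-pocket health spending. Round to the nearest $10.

$450

Inverse-response-rate weighting restores each class to its sampled count, so class totals weight by n_sampled:
  Grade 3: 300 × 370 = 111,000
  Grade 4: 360 × 490 = 176,400
  Grade 5: 80 × 510 = 40,800
  Grade 6: 280 × 450 = 126,000
Adjusted estimate = 454,200 / 1,020 = 445.294 → $450.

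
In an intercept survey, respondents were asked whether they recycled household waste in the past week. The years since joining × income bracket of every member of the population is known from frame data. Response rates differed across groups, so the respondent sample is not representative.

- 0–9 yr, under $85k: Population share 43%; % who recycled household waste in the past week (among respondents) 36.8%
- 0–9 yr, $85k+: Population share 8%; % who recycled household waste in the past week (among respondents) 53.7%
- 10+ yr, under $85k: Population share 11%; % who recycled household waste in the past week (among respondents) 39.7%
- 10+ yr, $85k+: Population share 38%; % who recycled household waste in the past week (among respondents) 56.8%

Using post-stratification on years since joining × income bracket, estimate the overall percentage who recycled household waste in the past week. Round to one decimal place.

46.1%

Weight each group's respondent value by its population share:
  0–9 yr, under $85k: 0.43 × 36.8 = 15.824
  0–9 yr, $85k+: 0.08 × 53.7 = 4.296
  10+ yr, under $85k: 0.11 × 39.7 = 4.367
  10+ yr, $85k+: 0.38 × 56.8 = 21.584
Post-stratified estimate = 46.071 → 46.1%.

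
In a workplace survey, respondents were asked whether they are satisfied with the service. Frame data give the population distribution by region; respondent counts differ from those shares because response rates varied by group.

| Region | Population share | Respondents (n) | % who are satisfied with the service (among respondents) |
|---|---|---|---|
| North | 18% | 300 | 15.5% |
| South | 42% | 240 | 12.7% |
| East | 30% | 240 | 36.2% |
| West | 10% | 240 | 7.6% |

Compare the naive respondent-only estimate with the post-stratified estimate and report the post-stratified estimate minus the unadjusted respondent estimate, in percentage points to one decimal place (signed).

Naive respondent-only estimate (weights = respondent counts):
  (300/1020)×15.5 + (240/1020)×12.7 + (240/1020)×36.2 + (240/1020)×7.6 = 17.8529%
Post-stratified estimate weights by population shares:
  0.18×15.5 + 0.42×12.7 + 0.3×36.2 + 0.1×7.6 = 19.744%
Difference = 19.744 − 17.8529 = 1.8911 pp.

+1.9 percentage points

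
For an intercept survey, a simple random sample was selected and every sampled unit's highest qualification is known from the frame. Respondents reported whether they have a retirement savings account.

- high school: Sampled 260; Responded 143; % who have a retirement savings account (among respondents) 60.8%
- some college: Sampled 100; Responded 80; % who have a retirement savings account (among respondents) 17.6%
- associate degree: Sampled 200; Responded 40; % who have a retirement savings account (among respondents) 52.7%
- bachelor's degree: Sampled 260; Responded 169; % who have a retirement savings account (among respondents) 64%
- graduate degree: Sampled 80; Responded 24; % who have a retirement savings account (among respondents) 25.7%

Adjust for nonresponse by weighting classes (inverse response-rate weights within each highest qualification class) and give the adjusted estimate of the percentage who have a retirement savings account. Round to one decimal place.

52.0%

Class response rates: high school 143/260 = 55%, some college 80/100 = 80%, associate degree 40/200 = 20%, bachelor's degree 169/260 = 65%, graduate degree 24/80 = 30%.
Weighting each respondent by the inverse class response rate inflates each class back to its sampled size, so the class weight is n_sampled:
  high school: 260 × 60.8 = 15,808
  some college: 100 × 17.6 = 1760
  associate degree: 200 × 52.7 = 10,540
  bachelor's degree: 260 × 64 = 16,640
  graduate degree: 80 × 25.7 = 2056
Adjusted estimate = 46,804 / 900 = 52.0044 → 52.0%.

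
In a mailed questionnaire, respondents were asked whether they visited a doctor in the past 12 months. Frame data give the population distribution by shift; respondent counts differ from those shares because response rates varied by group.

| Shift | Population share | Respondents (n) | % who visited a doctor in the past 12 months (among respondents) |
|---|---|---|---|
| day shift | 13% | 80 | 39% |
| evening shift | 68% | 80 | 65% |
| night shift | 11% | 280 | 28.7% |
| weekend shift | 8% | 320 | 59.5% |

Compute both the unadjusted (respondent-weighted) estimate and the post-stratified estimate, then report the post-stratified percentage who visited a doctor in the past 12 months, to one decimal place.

57.2%

Without adjustment, the pooled respondent share is:
  (80/760)×39 + (80/760)×65 + (280/760)×28.7 + (320/760)×59.5 = 46.5737%
Reweighting by population shift shares:
  0.13×39 + 0.68×65 + 0.11×28.7 + 0.08×59.5 = 57.187%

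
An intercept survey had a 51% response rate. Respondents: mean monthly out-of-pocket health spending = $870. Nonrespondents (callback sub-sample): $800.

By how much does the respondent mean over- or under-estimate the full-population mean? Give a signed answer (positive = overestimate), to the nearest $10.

+$30

Nonresponse fraction = 1 − 0.51 = 0.49.
Bias = (nonresponse fraction) × (respondent mean − nonrespondent mean)
     = 0.49 × (870 − 800) = 0.49 × 70 = 34.3.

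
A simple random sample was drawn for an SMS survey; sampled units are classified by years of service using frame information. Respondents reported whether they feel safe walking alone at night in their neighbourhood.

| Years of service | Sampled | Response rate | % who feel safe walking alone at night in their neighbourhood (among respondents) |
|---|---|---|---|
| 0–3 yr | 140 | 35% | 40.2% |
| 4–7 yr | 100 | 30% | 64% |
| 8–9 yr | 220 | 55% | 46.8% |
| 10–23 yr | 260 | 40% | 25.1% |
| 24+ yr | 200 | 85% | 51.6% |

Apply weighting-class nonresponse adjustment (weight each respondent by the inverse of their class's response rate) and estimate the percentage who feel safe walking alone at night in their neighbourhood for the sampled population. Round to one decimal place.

With weight = n_sampled/n_responded per class, the weighted class total is n_sampled:
  0–3 yr: 140 × 40.2 = 5628
  4–7 yr: 100 × 64 = 6400
  8–9 yr: 220 × 46.8 = 10,296
  10–23 yr: 260 × 25.1 = 6526
  24+ yr: 200 × 51.6 = 10,320
Adjusted estimate = 39,170 / 920 = 42.5761 → 42.6%.

42.6%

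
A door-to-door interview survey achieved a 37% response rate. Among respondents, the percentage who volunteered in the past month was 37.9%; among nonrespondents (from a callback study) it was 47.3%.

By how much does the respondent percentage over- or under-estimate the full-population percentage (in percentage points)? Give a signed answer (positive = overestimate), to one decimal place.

Nonresponse fraction = 1 − 0.37 = 0.63.
Bias = (nonresponse fraction) × (respondent percentage − nonrespondent percentage)
     = 0.63 × (37.9 − 47.3) = 0.63 × -9.4 = -5.922.

-5.9 percentage points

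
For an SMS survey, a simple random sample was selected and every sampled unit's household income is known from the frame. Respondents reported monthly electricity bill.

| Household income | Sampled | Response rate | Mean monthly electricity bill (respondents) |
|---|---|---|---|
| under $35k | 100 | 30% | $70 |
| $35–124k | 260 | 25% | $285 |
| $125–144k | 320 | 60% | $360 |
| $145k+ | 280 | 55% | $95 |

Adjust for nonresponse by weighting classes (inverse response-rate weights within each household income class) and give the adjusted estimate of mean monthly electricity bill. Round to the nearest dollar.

Weighting each respondent by the inverse class response rate inflates each class back to its sampled size, so the class weight is n_sampled:
  under $35k: 100 × 70 = 7000
  $35–124k: 260 × 285 = 74,100
  $125–144k: 320 × 360 = 115,200
  $145k+: 280 × 95 = 26,600
Adjusted estimate = 222,900 / 960 = 232.188 → $232.

$232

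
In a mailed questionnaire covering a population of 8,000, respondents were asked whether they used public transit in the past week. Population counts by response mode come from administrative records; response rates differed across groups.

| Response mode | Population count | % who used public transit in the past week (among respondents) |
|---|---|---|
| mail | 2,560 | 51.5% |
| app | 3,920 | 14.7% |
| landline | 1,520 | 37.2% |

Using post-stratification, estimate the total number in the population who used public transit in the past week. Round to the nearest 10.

2,460

Estimated count per cell = population count × respondent percentage:
  mail: 2,560 × 51.5% = 1318.4
  app: 3,920 × 14.7% = 576.24
  landline: 1,520 × 37.2% = 565.44
Estimated total = 2460.08 → 2,460.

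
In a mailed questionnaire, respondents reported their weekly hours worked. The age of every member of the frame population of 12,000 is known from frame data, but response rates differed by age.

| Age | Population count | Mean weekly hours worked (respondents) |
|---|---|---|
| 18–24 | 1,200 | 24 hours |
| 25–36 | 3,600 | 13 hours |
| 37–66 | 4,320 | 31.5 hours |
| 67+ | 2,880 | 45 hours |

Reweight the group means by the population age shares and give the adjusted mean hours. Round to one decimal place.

Each cell contributes population-share × respondent value:
  18–24: (1,200/12,000) × 24 = 2.4
  25–36: (3,600/12,000) × 13 = 3.9
  37–66: (4,320/12,000) × 31.5 = 11.34
  67+: (2,880/12,000) × 45 = 10.8
Post-stratified estimate = 28.44 → 28.4.

28.4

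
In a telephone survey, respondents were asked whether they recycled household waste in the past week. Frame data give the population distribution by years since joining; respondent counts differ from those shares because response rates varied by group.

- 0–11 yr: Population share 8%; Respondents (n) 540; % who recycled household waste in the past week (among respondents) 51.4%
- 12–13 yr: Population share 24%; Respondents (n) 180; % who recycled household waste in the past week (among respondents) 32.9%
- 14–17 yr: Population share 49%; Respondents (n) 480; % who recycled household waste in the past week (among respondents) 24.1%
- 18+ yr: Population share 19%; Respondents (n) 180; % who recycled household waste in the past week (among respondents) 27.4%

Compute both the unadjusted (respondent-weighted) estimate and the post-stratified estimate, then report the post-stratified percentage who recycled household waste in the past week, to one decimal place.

Naive respondent-only estimate (weights = respondent counts):
  (540/1380)×51.4 + (180/1380)×32.9 + (480/1380)×24.1 + (180/1380)×27.4 = 36.3609%
Post-stratifying to population shares instead:
  0.08×51.4 + 0.24×32.9 + 0.49×24.1 + 0.19×27.4 = 29.023%

29.0%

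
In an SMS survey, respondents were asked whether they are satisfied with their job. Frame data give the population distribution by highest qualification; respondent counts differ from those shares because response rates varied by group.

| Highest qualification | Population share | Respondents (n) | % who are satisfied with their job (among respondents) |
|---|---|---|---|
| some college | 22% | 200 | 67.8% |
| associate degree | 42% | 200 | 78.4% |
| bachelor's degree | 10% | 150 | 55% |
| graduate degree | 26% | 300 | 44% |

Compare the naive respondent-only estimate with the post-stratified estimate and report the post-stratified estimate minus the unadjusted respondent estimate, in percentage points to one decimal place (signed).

+5.1 percentage points

Without adjustment, the pooled respondent share is:
  (200/850)×67.8 + (200/850)×78.4 + (150/850)×55 + (300/850)×44 = 59.6353%
Post-stratifying to population shares instead:
  0.22×67.8 + 0.42×78.4 + 0.1×55 + 0.26×44 = 64.784%
Difference = 64.784 − 59.6353 = 5.1487 pp.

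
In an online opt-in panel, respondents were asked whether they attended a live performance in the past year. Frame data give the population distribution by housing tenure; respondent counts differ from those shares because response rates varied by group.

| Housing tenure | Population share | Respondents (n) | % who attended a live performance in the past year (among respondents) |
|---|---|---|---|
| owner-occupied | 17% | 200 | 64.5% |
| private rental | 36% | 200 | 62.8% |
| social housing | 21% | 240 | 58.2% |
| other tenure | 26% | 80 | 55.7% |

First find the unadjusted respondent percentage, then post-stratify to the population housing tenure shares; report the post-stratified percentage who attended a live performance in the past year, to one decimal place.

60.3%

Unadjusted (pooled respondent) estimate weights by respondent counts:
  (200/720)×64.5 + (200/720)×62.8 + (240/720)×58.2 + (80/720)×55.7 = 60.95%
Post-stratified estimate weights by population shares:
  0.17×64.5 + 0.36×62.8 + 0.21×58.2 + 0.26×55.7 = 60.277%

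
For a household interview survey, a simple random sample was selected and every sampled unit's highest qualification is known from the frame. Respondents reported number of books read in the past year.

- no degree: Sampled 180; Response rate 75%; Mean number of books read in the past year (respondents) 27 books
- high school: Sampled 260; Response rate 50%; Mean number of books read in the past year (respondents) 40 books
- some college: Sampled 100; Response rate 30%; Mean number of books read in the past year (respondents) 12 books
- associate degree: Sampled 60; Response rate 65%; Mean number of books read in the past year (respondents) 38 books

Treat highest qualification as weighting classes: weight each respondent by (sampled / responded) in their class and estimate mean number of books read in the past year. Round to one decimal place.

31.2

Each respondent's weight = sampled/responded in their class; summing within a class gives n_sampled, so:
  no degree: 180 × 27 = 4860
  high school: 260 × 40 = 10,400
  some college: 100 × 12 = 1200
  associate degree: 60 × 38 = 2280
Adjusted estimate = 18,740 / 600 = 31.2333 → 31.2.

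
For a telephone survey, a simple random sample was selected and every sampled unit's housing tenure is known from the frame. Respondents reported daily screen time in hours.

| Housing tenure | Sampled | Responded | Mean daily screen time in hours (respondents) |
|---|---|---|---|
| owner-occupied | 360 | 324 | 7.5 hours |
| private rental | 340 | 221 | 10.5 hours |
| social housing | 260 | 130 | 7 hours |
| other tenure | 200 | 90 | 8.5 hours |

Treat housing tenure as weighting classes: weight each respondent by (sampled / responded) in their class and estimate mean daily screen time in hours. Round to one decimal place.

8.4

Class response rates: owner-occupied 324/360 = 90%, private rental 221/340 = 65%, social housing 130/260 = 50%, other tenure 90/200 = 45%.
Inverse-response-rate weighting restores each class to its sampled count, so class totals weight by n_sampled:
  owner-occupied: 360 × 7.5 = 2700
  private rental: 340 × 10.5 = 3570
  social housing: 260 × 7 = 1820
  other tenure: 200 × 8.5 = 1700
Adjusted estimate = 9790 / 1,160 = 8.43966 → 8.4.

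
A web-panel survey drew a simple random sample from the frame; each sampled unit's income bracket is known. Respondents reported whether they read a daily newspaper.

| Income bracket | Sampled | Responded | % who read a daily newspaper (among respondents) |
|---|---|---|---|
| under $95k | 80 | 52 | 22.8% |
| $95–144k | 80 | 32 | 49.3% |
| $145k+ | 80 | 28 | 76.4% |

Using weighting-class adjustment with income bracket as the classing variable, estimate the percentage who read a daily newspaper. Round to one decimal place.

Class response rates: under $95k 52/80 = 65%, $95–144k 32/80 = 40%, $145k+ 28/80 = 35%.
Each respondent's weight = sampled/responded in their class; summing within a class gives n_sampled, so:
  under $95k: 80 × 22.8 = 1824
  $95–144k: 80 × 49.3 = 3944
  $145k+: 80 × 76.4 = 6112
Adjusted estimate = 11,880 / 240 = 49.5 → 49.5%.

49.5%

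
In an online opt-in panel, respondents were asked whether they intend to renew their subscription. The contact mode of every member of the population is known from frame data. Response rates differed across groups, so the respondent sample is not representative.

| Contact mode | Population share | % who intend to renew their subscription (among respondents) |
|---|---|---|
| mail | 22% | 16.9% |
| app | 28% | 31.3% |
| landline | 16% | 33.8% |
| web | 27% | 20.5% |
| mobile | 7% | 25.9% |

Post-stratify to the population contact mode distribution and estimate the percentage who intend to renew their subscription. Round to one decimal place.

25.2%

Post-stratification weights by population share, not respondent share:
  mail: 0.22 × 16.9 = 3.718
  app: 0.28 × 31.3 = 8.764
  landline: 0.16 × 33.8 = 5.408
  web: 0.27 × 20.5 = 5.535
  mobile: 0.07 × 25.9 = 1.813
Post-stratified estimate = 25.238 → 25.2%.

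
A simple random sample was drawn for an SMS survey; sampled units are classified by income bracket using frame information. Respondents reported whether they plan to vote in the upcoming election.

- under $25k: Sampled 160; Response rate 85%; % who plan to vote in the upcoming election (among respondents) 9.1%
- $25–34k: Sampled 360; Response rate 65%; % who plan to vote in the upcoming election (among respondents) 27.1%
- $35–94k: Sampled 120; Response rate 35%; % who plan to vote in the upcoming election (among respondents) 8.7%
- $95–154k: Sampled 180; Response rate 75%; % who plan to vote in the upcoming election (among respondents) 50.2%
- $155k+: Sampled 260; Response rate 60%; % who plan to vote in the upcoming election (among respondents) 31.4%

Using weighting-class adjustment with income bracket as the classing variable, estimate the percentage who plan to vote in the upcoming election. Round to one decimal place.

27.3%

Inverse-response-rate weighting restores each class to its sampled count, so class totals weight by n_sampled:
  under $25k: 160 × 9.1 = 1456
  $25–34k: 360 × 27.1 = 9756
  $35–94k: 120 × 8.7 = 1044
  $95–154k: 180 × 50.2 = 9036
  $155k+: 260 × 31.4 = 8164
Adjusted estimate = 29,456 / 1,080 = 27.2741 → 27.3%.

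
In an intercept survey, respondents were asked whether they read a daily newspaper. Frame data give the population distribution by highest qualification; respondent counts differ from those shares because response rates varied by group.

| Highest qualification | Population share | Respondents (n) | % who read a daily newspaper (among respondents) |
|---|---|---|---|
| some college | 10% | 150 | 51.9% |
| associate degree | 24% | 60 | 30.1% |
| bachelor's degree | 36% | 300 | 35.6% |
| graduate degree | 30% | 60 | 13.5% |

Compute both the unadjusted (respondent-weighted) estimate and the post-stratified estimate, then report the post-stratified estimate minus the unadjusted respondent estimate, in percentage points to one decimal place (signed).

-7.7 percentage points

Without adjustment, the pooled respondent share is:
  (150/570)×51.9 + (60/570)×30.1 + (300/570)×35.6 + (60/570)×13.5 = 36.9842%
Post-stratifying to population shares instead:
  0.1×51.9 + 0.24×30.1 + 0.36×35.6 + 0.3×13.5 = 29.28%
Difference = 29.28 − 36.9842 = -7.7042 pp.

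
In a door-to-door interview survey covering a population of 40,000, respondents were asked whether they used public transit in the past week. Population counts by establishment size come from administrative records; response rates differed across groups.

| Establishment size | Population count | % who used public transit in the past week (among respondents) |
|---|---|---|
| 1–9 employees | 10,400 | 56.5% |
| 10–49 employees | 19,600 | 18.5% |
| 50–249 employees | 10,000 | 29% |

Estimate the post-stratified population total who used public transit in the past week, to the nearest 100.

Estimated count per cell = population count × respondent percentage:
  1–9 employees: 10,400 × 56.5% = 5876
  10–49 employees: 19,600 × 18.5% = 3626
  50–249 employees: 10,000 × 29% = 2900
Estimated total = 12,402 → 12,400.

12,400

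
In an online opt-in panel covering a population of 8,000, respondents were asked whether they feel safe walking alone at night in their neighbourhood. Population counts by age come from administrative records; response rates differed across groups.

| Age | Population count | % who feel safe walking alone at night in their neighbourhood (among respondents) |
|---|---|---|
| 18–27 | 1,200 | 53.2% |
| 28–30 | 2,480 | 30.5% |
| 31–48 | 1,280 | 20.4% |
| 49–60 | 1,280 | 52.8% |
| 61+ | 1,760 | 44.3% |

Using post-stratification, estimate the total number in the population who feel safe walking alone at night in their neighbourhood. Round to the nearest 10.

Each cell contributes its population count × the respondent rate:
  18–27: 1,200 × 53.2% = 638.4
  28–30: 2,480 × 30.5% = 756.4
  31–48: 1,280 × 20.4% = 261.12
  49–60: 1,280 × 52.8% = 675.84
  61+: 1,760 × 44.3% = 779.68
Estimated total = 3111.44 → 3,110.

3,110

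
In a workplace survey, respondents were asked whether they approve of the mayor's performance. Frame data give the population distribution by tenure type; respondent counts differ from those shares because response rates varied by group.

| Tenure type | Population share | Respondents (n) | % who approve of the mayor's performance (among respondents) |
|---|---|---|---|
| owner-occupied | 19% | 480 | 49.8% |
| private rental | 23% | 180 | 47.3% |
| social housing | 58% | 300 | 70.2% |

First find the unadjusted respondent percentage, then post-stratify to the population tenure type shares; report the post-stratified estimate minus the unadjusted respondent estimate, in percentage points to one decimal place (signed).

+5.4 percentage points

Unadjusted (pooled respondent) estimate weights by respondent counts:
  (480/960)×49.8 + (180/960)×47.3 + (300/960)×70.2 = 55.7062%
Reweighting by population tenure type shares:
  0.19×49.8 + 0.23×47.3 + 0.58×70.2 = 61.057%
Difference = 61.057 − 55.7062 = 5.3508 pp.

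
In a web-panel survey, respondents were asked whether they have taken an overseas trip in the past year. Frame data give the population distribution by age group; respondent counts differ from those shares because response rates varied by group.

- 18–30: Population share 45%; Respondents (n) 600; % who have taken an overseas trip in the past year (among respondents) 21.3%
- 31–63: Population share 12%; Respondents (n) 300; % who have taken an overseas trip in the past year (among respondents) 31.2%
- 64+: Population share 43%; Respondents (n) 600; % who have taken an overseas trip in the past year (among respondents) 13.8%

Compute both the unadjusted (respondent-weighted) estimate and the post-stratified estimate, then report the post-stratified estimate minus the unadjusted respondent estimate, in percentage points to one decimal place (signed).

Without adjustment, the pooled respondent share is:
  (600/1500)×21.3 + (300/1500)×31.2 + (600/1500)×13.8 = 20.28%
Post-stratified estimate weights by population shares:
  0.45×21.3 + 0.12×31.2 + 0.43×13.8 = 19.263%
Difference = 19.263 − 20.28 = -1.017 pp.

-1.0 percentage points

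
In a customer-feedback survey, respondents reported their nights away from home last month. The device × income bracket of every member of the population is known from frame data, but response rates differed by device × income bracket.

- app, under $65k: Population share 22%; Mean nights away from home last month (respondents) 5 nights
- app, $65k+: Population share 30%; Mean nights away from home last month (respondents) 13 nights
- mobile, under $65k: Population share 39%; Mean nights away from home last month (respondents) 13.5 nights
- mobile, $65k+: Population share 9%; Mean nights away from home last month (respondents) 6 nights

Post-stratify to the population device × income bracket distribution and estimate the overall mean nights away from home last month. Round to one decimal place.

Each cell contributes population-share × respondent value:
  app, under $65k: 0.22 × 5 = 1.1
  app, $65k+: 0.3 × 13 = 3.9
  mobile, under $65k: 0.39 × 13.5 = 5.265
  mobile, $65k+: 0.09 × 6 = 0.54
Post-stratified estimate = 10.805 → 10.8.

10.8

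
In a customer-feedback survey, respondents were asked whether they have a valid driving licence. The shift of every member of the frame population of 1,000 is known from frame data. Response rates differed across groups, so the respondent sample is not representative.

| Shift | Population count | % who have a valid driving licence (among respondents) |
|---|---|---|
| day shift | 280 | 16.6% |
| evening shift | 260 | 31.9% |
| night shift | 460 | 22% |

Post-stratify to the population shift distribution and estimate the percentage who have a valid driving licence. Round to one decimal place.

23.1%

Weight each group's respondent value by its population share:
  day shift: (280/1,000) × 16.6 = 4.648
  evening shift: (260/1,000) × 31.9 = 8.294
  night shift: (460/1,000) × 22 = 10.12
Post-stratified estimate = 23.062 → 23.1%.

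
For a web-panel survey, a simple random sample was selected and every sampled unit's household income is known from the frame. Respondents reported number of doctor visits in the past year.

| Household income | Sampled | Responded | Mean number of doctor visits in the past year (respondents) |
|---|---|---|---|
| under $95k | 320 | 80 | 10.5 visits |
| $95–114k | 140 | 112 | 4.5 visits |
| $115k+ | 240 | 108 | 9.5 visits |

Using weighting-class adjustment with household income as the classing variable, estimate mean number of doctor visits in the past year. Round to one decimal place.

Class response rates: under $95k 80/320 = 25%, $95–114k 112/140 = 80%, $115k+ 108/240 = 45%.
Inverse-response-rate weighting restores each class to its sampled count, so class totals weight by n_sampled:
  under $95k: 320 × 10.5 = 3360
  $95–114k: 140 × 4.5 = 630
  $115k+: 240 × 9.5 = 2280
Adjusted estimate = 6270 / 700 = 8.95714 → 9.0.

9.0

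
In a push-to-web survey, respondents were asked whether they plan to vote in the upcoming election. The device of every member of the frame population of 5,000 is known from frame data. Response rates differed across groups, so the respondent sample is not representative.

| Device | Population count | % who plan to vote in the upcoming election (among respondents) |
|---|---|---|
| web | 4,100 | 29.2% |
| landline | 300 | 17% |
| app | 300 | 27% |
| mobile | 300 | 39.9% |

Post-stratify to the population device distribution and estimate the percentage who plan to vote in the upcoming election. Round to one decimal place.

29.0%

Reweight to the known device distribution:
  web: (4,100/5,000) × 29.2 = 23.944
  landline: (300/5,000) × 17 = 1.02
  app: (300/5,000) × 27 = 1.62
  mobile: (300/5,000) × 39.9 = 2.394
Post-stratified estimate = 28.978 → 29.0%.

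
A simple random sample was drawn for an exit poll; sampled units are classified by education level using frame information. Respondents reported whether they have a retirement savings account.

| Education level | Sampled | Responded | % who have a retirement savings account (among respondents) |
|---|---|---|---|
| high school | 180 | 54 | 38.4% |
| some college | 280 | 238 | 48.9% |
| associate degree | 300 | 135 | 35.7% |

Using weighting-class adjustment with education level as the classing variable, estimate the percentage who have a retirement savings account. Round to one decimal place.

Response rates by class: high school 54/180 = 30%, some college 238/280 = 85%, associate degree 135/300 = 45%.
With weight = n_sampled/n_responded per class, the weighted class total is n_sampled:
  high school: 180 × 38.4 = 6912
  some college: 280 × 48.9 = 13,692
  associate degree: 300 × 35.7 = 10,710
Adjusted estimate = 31,314 / 760 = 41.2026 → 41.2%.

41.2%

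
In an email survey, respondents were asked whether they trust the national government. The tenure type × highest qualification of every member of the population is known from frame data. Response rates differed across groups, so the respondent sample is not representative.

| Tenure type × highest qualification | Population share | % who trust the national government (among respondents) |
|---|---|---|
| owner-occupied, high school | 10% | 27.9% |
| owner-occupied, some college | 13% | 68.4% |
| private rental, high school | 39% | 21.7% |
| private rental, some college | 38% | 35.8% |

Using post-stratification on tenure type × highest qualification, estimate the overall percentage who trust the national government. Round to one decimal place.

33.7%

Reweight to the known tenure type × highest qualification distribution:
  owner-occupied, high school: 0.1 × 27.9 = 2.79
  owner-occupied, some college: 0.13 × 68.4 = 8.892
  private rental, high school: 0.39 × 21.7 = 8.463
  private rental, some college: 0.38 × 35.8 = 13.604
Post-stratified estimate = 33.749 → 33.7%.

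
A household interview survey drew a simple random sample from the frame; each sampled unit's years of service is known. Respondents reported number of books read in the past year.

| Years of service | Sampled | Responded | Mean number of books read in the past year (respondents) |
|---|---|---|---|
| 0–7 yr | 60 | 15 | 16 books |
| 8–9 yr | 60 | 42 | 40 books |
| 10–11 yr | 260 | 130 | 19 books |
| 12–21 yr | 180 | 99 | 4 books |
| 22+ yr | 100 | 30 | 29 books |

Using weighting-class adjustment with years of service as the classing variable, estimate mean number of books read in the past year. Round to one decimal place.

18.1

Response rates by class: 0–7 yr 15/60 = 25%, 8–9 yr 42/60 = 70%, 10–11 yr 130/260 = 50%, 12–21 yr 99/180 = 55%, 22+ yr 30/100 = 30%.
Inverse-response-rate weighting restores each class to its sampled count, so class totals weight by n_sampled:
  0–7 yr: 60 × 16 = 960
  8–9 yr: 60 × 40 = 2400
  10–11 yr: 260 × 19 = 4940
  12–21 yr: 180 × 4 = 720
  22+ yr: 100 × 29 = 2900
Adjusted estimate = 11,920 / 660 = 18.0606 → 18.1.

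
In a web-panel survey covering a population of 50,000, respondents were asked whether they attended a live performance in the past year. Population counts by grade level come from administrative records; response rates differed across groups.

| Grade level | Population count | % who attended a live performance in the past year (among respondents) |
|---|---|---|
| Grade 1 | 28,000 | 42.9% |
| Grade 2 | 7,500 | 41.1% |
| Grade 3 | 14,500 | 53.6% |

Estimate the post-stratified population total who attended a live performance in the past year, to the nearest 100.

Each cell contributes its population count × the respondent rate:
  Grade 1: 28,000 × 42.9% = 12,012
  Grade 2: 7,500 × 41.1% = 3082.5
  Grade 3: 14,500 × 53.6% = 7772
Estimated total = 22866.5 → 22,900.

22,900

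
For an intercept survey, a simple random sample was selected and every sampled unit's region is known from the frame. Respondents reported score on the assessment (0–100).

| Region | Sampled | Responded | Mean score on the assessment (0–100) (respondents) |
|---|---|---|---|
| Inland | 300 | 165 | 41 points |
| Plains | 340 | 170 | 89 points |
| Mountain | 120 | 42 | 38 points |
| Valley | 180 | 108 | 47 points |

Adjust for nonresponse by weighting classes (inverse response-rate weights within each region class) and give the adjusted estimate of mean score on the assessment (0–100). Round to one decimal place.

59.1

Response rates by class: Inland 165/300 = 55%, Plains 170/340 = 50%, Mountain 42/120 = 35%, Valley 108/180 = 60%.
With weight = n_sampled/n_responded per class, the weighted class total is n_sampled:
  Inland: 300 × 41 = 12,300
  Plains: 340 × 89 = 30,260
  Mountain: 120 × 38 = 4560
  Valley: 180 × 47 = 8460
Adjusted estimate = 55,580 / 940 = 59.1277 → 59.1.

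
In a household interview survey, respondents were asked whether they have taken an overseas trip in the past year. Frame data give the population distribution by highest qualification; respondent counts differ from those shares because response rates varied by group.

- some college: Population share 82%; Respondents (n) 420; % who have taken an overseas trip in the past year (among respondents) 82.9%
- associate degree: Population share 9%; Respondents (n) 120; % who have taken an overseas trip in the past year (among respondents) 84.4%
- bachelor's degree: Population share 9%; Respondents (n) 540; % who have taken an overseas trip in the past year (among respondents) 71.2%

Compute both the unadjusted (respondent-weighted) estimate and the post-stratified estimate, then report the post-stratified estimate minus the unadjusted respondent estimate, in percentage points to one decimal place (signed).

+4.8 percentage points

Naive respondent-only estimate (weights = respondent counts):
  (420/1080)×82.9 + (120/1080)×84.4 + (540/1080)×71.2 = 77.2167%
Reweighting by population highest qualification shares:
  0.82×82.9 + 0.09×84.4 + 0.09×71.2 = 81.982%
Difference = 81.982 − 77.2167 = 4.7653 pp.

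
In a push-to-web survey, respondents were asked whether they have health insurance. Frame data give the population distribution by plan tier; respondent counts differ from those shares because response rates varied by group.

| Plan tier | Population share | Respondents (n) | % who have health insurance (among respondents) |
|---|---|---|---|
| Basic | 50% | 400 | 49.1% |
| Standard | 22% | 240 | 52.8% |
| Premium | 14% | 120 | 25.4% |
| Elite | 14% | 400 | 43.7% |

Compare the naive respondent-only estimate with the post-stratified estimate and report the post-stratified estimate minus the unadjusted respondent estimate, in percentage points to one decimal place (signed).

+0.3 percentage points

Naive respondent-only estimate (weights = respondent counts):
  (400/1160)×49.1 + (240/1160)×52.8 + (120/1160)×25.4 + (400/1160)×43.7 = 45.5517%
Post-stratified estimate weights by population shares:
  0.5×49.1 + 0.22×52.8 + 0.14×25.4 + 0.14×43.7 = 45.84%
Difference = 45.84 − 45.5517 = 0.2883 pp.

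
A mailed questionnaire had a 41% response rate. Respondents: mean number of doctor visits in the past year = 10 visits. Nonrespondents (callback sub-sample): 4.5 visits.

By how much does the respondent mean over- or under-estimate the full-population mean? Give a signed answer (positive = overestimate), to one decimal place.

+3.2

Nonresponse fraction = 1 − 0.41 = 0.59.
Bias = (nonresponse fraction) × (respondent mean − nonrespondent mean)
     = 0.59 × (10 − 4.5) = 0.59 × 5.5 = 3.245.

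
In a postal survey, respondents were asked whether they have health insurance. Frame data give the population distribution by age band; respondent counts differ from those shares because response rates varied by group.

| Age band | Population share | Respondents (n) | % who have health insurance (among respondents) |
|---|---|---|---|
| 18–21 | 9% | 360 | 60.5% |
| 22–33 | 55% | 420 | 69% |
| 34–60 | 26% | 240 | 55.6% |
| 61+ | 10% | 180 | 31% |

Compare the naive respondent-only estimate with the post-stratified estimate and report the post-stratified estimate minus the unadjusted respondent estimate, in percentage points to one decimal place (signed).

Naive respondent-only estimate (weights = respondent counts):
  (360/1200)×60.5 + (420/1200)×69 + (240/1200)×55.6 + (180/1200)×31 = 58.07%
Post-stratified estimate weights by population shares:
  0.09×60.5 + 0.55×69 + 0.26×55.6 + 0.1×31 = 60.951%
Difference = 60.951 − 58.07 = 2.881 pp.

+2.9 percentage points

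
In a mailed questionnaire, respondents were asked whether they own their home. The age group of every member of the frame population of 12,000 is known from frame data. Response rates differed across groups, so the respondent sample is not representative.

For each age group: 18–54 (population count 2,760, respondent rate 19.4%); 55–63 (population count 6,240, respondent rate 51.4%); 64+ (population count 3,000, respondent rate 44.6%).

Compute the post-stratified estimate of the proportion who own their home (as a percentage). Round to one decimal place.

42.3%

Reweight to the known age group distribution:
  18–54: (2,760/12,000) × 19.4 = 4.462
  55–63: (6,240/12,000) × 51.4 = 26.728
  64+: (3,000/12,000) × 44.6 = 11.15
Post-stratified estimate = 42.34 → 42.3%.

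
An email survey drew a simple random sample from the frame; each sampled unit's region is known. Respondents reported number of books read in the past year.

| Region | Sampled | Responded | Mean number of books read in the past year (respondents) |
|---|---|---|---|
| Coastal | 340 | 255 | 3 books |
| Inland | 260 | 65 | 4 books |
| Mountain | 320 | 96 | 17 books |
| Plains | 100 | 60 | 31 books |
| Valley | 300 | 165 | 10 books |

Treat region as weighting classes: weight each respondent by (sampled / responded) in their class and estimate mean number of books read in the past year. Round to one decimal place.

10.3

Class response rates: Coastal 255/340 = 75%, Inland 65/260 = 25%, Mountain 96/320 = 30%, Plains 60/100 = 60%, Valley 165/300 = 55%.
With weight = n_sampled/n_responded per class, the weighted class total is n_sampled:
  Coastal: 340 × 3 = 1020
  Inland: 260 × 4 = 1040
  Mountain: 320 × 17 = 5440
  Plains: 100 × 31 = 3100
  Valley: 300 × 10 = 3000
Adjusted estimate = 13,600 / 1,320 = 10.303 → 10.3.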